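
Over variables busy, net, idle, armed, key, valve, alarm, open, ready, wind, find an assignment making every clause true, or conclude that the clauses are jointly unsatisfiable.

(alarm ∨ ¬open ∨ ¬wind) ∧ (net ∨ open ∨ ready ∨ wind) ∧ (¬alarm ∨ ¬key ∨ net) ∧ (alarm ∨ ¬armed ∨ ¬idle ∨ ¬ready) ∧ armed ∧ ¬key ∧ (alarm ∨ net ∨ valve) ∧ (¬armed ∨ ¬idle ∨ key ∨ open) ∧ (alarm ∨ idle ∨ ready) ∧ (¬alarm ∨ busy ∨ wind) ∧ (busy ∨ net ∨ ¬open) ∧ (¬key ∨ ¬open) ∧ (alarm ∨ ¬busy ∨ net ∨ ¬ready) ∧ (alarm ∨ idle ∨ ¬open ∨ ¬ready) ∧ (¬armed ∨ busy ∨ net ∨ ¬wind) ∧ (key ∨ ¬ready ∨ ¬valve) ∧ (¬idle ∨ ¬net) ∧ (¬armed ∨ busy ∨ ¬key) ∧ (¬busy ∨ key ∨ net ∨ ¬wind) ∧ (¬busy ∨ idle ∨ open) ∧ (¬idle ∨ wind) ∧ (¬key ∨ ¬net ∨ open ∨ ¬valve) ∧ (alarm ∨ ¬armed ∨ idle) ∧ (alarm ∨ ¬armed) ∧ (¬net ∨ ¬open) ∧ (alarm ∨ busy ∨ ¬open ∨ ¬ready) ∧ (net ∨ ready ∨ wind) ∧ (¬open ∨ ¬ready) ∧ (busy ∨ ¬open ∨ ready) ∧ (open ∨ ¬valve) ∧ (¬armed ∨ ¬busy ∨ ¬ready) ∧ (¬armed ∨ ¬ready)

Unit clause (armed) forces armed = True.
Unit clause (¬key) forces key = False.
In (alarm ∨ ¬armed) only alarm is left, so alarm = True.
In (¬armed ∨ ¬ready) only ¬ready is left, so ready = False.
Set busy = False.
  then (¬alarm ∨ busy ∨ wind) forces wind = True.
  then (¬armed ∨ busy ∨ net ∨ ¬wind) forces net = True.
  then (¬idle ∨ ¬net) forces idle = False.
  then (¬net ∨ ¬open) forces open = False.
  then (open ∨ ¬valve) forces valve = False.
All clauses satisfied.

busy = False, net = True, idle = False, armed = True, key = False, valve = False, alarm = True, open = False, ready = False, wind = True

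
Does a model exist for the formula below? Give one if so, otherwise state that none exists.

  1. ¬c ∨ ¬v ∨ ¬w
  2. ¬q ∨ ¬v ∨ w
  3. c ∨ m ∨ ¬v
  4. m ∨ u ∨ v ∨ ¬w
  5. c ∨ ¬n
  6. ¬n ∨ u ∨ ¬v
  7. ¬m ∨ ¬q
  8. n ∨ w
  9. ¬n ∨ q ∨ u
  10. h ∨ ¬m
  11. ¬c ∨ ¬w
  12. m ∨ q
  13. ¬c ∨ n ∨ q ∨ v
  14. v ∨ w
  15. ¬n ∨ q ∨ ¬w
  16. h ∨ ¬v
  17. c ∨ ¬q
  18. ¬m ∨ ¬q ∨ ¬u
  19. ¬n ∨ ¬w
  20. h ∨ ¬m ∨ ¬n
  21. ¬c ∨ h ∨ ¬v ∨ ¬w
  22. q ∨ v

Set c = True.
  then (¬c ∨ ¬w) forces w = False.
  then (v ∨ w) forces v = True.
  then (h ∨ ¬v) forces h = True.
  then (¬q ∨ ¬v ∨ w) forces q = False.
  then (n ∨ w) forces n = True.
  then (¬n ∨ q ∨ u) forces u = True.
  then (m ∨ q) forces m = True.
All clauses satisfied.

c=T, q=F, h=T, n=T, w=F, u=T, m=T, v=T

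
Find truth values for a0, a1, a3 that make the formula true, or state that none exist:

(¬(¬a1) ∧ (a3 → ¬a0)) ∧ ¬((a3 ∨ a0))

a0 = False, a1 = True, a3 = False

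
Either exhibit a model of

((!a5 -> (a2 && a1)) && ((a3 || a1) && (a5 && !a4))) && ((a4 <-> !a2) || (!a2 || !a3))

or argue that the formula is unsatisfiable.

a1: True, a2: True, a3: True, a4: False, a5: True

  (!a5 -> (a2 && a1)) && ((a3 || a1) && (a5 && !a4)) = True
    !a5 -> (a2 && a1) = True
      !a5 = False
      a2 && a1 = True
    (a3 || a1) && (a5 && !a4) = True
      a3 || a1 = True
      a5 && !a4 = True
        !a4 = True
  (a4 <-> !a2) || (!a2 || !a3) = True
    a4 <-> !a2 = True
      !a2 = False
    !a2 || !a3 = False
      !a2 = False
      !a3 = False
Both conjuncts True, so the formula holds.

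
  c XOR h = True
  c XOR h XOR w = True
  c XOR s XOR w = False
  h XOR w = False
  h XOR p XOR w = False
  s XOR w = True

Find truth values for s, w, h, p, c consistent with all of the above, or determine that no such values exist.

s = True, w = False, h = False, p = False, c = True

c XOR h = T XOR F = True ✓
c XOR h XOR w = T XOR F XOR F = True ✓
c XOR s XOR w = T XOR T XOR F = False ✓
h XOR w = F XOR F = False ✓
h XOR p XOR w = F XOR F XOR F = False ✓
s XOR w = T XOR F = True ✓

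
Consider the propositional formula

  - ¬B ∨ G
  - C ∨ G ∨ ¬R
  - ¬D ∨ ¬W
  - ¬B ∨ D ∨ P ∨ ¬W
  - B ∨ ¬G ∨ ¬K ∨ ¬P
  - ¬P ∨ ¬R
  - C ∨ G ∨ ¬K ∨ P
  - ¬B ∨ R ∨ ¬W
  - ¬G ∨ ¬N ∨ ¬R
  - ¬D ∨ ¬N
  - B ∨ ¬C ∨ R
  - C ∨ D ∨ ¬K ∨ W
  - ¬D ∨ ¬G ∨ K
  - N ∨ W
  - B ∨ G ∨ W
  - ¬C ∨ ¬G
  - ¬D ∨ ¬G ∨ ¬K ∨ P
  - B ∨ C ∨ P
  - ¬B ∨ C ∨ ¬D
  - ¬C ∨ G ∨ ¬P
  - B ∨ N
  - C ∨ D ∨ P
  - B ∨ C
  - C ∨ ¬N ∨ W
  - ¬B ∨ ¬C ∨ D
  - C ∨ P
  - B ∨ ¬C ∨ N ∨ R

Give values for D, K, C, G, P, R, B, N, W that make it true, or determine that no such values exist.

Set D = False.
Set K = False.
Set C = True.
  then (¬C ∨ ¬G) forces G = False.
  then (¬C ∨ G ∨ ¬P) forces P = False.
  then (¬B ∨ ¬C ∨ D) forces B = False.
  then (B ∨ ¬C ∨ R) forces R = True.
  then (B ∨ G ∨ W) forces W = True.
  then (B ∨ N) forces N = True.
All clauses satisfied.

D = False, K = False, C = True, G = False, P = False, R = True, B = False, N = True, W = True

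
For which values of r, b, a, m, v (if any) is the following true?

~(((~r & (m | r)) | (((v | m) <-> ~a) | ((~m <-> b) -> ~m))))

r=T, b=F, a=T, m=T, v=F

  ~(((~r & (m | r)) | (((v | m) <-> ~a) | ((~m <-> b) -> ~m)))) = True
    (~r & (m | r)) | (((v | m) <-> ~a) | ((~m <-> b) -> ~m)) = False
      ~r & (m | r) = False
        ~r = False
        m | r = True
      ((v | m) <-> ~a) | ((~m <-> b) -> ~m) = False
        (v | m) <-> ~a = False
          v | m = True
          ~a = False
        (~m <-> b) -> ~m = False
          ~m <-> b = True
            ~m = False
          ~m = False
The formula evaluates to True.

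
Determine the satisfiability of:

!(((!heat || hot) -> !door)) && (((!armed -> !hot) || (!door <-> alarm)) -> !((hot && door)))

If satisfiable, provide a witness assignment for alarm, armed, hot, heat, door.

alarm = False, armed = False, hot = False, heat = False, door = True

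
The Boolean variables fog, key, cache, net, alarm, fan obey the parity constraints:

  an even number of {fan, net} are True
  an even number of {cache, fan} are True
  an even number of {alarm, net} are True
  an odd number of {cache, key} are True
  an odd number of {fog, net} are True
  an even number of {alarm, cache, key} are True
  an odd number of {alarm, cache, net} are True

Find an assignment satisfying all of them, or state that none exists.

fog = False, key = False, cache = True, net = True, alarm = True, fan = True

{fan, net}: 2 true → even ✓
{cache, fan}: 2 true → even ✓
{alarm, net}: 2 true → even ✓
{cache, key}: 1 true → odd ✓
{fog, net}: 1 true → odd ✓
{alarm, cache, key}: 2 true → even ✓
{alarm, cache, net}: 3 true → odd ✓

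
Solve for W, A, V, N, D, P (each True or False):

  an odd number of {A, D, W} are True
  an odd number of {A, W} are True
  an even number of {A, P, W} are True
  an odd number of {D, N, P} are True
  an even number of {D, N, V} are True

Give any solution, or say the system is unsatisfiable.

W=F; A=T; V=F; N=F; D=F; P=T

{A, D, W}: 1 true → odd ✓
{A, W}: 1 true → odd ✓
{A, P, W}: 2 true → even ✓
{D, N, P}: 1 true → odd ✓
{D, N, V}: 0 true → even ✓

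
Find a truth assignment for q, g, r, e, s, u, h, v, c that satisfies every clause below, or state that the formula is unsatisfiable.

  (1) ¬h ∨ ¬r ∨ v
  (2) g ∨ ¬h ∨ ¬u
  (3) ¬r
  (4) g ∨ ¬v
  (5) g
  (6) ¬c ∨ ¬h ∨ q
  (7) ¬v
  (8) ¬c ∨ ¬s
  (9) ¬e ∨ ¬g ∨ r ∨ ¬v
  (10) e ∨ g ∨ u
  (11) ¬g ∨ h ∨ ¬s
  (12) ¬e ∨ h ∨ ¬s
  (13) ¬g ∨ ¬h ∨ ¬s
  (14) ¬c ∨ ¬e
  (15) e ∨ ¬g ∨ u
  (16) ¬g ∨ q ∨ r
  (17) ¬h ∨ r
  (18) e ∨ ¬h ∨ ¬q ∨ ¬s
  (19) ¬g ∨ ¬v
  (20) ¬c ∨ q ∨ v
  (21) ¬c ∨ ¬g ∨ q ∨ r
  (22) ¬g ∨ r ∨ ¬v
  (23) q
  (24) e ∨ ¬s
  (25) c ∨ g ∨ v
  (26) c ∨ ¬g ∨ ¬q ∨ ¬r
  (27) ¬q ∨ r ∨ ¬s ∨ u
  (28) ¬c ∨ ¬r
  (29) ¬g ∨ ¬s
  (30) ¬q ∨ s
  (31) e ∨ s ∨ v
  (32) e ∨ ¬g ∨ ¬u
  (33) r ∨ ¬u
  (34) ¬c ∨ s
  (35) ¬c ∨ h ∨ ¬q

Case q = True:
  (¬r) forces r = False.
  (g) forces g = True.
  (¬v) forces v = False.
  (¬h ∨ r) forces h = False.
  (¬g ∨ h ∨ ¬s) forces s = False.
  Clause (¬q ∨ s) is falsified — contradiction.
Case q = False:
  Clause (q) is falsified — contradiction.
Both cases fail, so the formula is unsatisfiable.

No satisfying assignment exists.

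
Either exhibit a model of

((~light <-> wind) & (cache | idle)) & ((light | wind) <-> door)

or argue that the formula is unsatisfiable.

door=T, idle=F, cache=T, light=T, wind=F

  (~light <-> wind) & (cache | idle) = True
    ~light <-> wind = True
      ~light = False
    cache | idle = True
  (light | wind) <-> door = True
    light | wind = True
Both conjuncts True, so the formula holds.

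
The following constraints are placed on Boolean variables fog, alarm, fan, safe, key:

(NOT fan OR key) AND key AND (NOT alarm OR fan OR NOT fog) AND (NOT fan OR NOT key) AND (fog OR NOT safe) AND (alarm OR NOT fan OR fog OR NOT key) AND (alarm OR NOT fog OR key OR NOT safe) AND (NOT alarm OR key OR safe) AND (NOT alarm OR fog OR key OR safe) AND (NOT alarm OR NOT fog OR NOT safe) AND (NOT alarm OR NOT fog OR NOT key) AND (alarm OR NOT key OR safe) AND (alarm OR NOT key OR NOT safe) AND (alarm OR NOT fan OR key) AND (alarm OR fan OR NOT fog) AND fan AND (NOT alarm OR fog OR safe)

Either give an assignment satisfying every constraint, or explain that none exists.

Unsatisfiable

Case fan = True:
  (NOT fan OR key) forces key = True.
  Clause (NOT fan OR NOT key) is falsified — contradiction.
Case fan = False:
  Clause (fan) is falsified — contradiction.
Both cases fail, so the formula is unsatisfiable.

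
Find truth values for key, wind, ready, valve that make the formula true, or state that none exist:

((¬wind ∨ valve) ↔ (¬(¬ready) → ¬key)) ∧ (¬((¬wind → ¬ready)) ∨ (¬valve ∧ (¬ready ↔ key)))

key: False; wind: False; ready: True; valve: False

  (¬wind ∨ valve) ↔ (¬(¬ready) → ¬key) = True
    ¬wind ∨ valve = True
      ¬wind = True
    ¬(¬ready) → ¬key = True
      ¬(¬ready) = True
        ¬ready = False
      ¬key = True
  ¬((¬wind → ¬ready)) ∨ (¬valve ∧ (¬ready ↔ key)) = True
    ¬((¬wind → ¬ready)) = True
      ¬wind → ¬ready = False
        ¬wind = True
        ¬ready = False
    ¬valve ∧ (¬ready ↔ key) = True
      ¬valve = True
      ¬ready ↔ key = True
        ¬ready = False
Both conjuncts True, so the formula holds.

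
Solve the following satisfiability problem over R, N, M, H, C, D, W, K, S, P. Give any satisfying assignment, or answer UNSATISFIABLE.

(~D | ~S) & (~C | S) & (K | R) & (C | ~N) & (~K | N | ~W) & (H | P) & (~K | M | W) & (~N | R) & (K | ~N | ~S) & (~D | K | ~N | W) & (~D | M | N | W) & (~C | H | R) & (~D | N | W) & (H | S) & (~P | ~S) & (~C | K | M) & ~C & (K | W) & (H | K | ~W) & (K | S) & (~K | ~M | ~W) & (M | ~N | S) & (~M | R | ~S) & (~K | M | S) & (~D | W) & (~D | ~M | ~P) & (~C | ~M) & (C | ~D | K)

Unit clause (~C) forces C = False.
In (C | ~N) only ~N is left, so N = False.
Set R = True.
Set M = False.
Try H = False:
  (H | P) forces P = True.
  (H | S) forces S = True.
  clause (~P | ~S) is falsified — backtrack.
So H = True.
Set D = False.
Set W = True.
  then (~K | N | ~W) forces K = False.
  then (K | S) forces S = True.
  then (~P | ~S) forces P = False.
All clauses satisfied.

R = True, N = False, M = False, H = True, C = False, D = False, W = True, K = False, S = True, P = False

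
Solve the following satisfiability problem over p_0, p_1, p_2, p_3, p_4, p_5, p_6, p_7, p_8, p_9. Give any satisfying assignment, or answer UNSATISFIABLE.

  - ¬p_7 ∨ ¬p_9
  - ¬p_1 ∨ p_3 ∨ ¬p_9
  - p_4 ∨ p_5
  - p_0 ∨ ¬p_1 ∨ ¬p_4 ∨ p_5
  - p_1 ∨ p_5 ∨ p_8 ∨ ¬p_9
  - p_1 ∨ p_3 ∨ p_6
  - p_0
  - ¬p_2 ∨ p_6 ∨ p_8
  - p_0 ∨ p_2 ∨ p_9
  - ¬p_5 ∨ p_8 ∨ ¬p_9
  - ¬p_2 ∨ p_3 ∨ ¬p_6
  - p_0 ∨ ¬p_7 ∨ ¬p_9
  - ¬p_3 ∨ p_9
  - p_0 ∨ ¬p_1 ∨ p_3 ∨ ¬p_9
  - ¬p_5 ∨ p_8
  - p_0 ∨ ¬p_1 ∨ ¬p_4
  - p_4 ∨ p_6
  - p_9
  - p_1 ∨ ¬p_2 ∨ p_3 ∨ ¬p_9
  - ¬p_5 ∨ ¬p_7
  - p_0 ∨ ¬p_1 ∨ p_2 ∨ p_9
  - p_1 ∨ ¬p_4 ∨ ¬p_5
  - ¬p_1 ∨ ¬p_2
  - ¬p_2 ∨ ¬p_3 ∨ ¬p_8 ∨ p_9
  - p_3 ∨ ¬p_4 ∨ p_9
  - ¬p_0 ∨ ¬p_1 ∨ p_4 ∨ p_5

Unit clause (p_0) forces p_0 = True.
Unit clause (p_9) forces p_9 = True.
In (¬p_7 ∨ ¬p_9) only ¬p_7 is left, so p_7 = False.
Set p_1 = False.
Set p_2 = False.
Set p_3 = True.
Set p_4 = True.
  then (p_1 ∨ ¬p_4 ∨ ¬p_5) forces p_5 = False.
  then (p_1 ∨ p_5 ∨ p_8 ∨ ¬p_9) forces p_8 = True.
Set p_6 = True.
All clauses satisfied.

p_0: True; p_1: False; p_2: False; p_3: True; p_4: True; p_5: False; p_6: True; p_7: False; p_8: True; p_9: True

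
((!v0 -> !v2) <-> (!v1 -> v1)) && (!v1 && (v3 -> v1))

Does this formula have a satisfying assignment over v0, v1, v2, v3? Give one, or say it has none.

v0 = False, v1 = False, v2 = True, v3 = False

  (!v0 -> !v2) <-> (!v1 -> v1) = True
    !v0 -> !v2 = False
      !v0 = True
      !v2 = False
    !v1 -> v1 = False
      !v1 = True
  !v1 && (v3 -> v1) = True
    !v1 = True
    v3 -> v1 = True
Both conjuncts True, so the formula holds.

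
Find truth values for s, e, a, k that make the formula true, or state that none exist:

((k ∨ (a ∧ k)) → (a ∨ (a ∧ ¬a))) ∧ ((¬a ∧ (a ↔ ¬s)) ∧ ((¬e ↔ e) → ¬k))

s = True; e = False; a = False; k = False

  (k ∨ (a ∧ k)) → (a ∨ (a ∧ ¬a)) = True
    k ∨ (a ∧ k) = False
      a ∧ k = False
    a ∨ (a ∧ ¬a) = False
      a ∧ ¬a = False
        ¬a = True
  (¬a ∧ (a ↔ ¬s)) ∧ ((¬e ↔ e) → ¬k) = True
    ¬a ∧ (a ↔ ¬s) = True
      ¬a = True
      a ↔ ¬s = True
        ¬s = False
    (¬e ↔ e) → ¬k = True
      ¬e ↔ e = False
        ¬e = True
      ¬k = True
Both conjuncts True, so the formula holds.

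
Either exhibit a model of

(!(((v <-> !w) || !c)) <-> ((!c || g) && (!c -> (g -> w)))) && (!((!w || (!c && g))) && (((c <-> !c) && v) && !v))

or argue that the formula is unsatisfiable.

No satisfying assignment exists.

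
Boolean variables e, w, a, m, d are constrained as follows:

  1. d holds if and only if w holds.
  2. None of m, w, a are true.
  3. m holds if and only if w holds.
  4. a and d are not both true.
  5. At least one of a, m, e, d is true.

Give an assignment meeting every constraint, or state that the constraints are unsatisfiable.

e = True, w = False, a = False, m = False, d = False

  (1) d=F, w=F — same ✓
  (2) {m, w, a}: 0 true — none ✓
  (3) m=F, w=F — same ✓
  (4) a=F, d=F — not both ✓
  (5) {a, m, e, d}: 1 true — at least one ✓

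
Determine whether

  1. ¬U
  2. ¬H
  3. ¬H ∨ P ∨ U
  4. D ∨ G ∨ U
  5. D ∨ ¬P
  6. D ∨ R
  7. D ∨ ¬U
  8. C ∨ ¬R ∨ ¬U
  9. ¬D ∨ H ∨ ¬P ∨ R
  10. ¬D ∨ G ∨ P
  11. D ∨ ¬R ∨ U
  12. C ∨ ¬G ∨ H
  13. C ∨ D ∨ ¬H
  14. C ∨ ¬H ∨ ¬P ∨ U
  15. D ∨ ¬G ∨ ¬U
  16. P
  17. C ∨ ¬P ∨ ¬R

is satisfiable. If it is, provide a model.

R = True; U = False; C = True; D = True; G = True; P = True; H = False

Unit clause (¬U) forces U = False.
Unit clause (¬H) forces H = False.
Unit clause (P) forces P = True.
In (D ∨ ¬P) only D is left, so D = True.
In (¬D ∨ H ∨ ¬P ∨ R) only R is left, so R = True.
In (C ∨ ¬P ∨ ¬R) only C is left, so C = True.
Set G = True.
All clauses satisfied.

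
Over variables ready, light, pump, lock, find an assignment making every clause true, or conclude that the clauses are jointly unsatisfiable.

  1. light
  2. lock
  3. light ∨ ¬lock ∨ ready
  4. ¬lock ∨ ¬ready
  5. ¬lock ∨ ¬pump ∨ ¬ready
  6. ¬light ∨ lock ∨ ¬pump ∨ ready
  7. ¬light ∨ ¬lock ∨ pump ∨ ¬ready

ready = False, light = True, pump = True, lock = True

Unit clause (light) forces light = True.
Unit clause (lock) forces lock = True.
In (¬lock ∨ ¬ready) only ¬ready is left, so ready = False.
Set pump = True.
Check each clause:
  (light): light holds.
  (lock): lock holds.
  (light ∨ ¬lock ∨ ready): light holds.
  (¬lock ∨ ¬ready): ¬ready holds.
  (¬lock ∨ ¬pump ∨ ¬ready): ¬ready holds.
  (¬light ∨ lock ∨ ¬pump ∨ ready): lock holds.
  (¬light ∨ ¬lock ∨ pump ∨ ¬ready): pump holds.
All clauses satisfied.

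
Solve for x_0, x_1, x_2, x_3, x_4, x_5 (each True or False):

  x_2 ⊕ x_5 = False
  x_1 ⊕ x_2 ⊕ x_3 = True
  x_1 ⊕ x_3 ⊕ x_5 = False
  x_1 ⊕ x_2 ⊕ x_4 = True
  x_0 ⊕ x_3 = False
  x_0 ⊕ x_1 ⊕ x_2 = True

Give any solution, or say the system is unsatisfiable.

Unsatisfiable — no assignment works.

Adding constraints 1, 2, 3 mod 2: every variable appears an even number of times on the left, so the left side is 0.
But the right sides sum to 1 (mod 2). 0 ≠ 1 — the system is inconsistent.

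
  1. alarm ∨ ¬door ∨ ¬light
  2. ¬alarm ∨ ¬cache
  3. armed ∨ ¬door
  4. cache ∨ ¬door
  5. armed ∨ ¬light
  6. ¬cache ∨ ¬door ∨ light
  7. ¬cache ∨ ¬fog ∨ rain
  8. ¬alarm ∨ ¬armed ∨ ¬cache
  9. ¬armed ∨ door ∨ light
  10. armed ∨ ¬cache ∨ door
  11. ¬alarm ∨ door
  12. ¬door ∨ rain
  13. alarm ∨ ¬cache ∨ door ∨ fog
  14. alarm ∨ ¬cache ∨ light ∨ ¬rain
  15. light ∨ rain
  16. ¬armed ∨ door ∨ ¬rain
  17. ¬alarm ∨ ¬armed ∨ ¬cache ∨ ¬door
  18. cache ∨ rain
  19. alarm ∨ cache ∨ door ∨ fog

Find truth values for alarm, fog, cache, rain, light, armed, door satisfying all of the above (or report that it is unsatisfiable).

Set alarm = False.
Set fog = True.
Set cache = False.
  then (cache ∨ ¬door) forces door = False.
  then (cache ∨ rain) forces rain = True.
  then (¬armed ∨ door ∨ ¬rain) forces armed = False.
  then (armed ∨ ¬light) forces light = False.
All clauses satisfied.

alarm = False; fog = True; cache = False; rain = True; light = False; armed = False; door = False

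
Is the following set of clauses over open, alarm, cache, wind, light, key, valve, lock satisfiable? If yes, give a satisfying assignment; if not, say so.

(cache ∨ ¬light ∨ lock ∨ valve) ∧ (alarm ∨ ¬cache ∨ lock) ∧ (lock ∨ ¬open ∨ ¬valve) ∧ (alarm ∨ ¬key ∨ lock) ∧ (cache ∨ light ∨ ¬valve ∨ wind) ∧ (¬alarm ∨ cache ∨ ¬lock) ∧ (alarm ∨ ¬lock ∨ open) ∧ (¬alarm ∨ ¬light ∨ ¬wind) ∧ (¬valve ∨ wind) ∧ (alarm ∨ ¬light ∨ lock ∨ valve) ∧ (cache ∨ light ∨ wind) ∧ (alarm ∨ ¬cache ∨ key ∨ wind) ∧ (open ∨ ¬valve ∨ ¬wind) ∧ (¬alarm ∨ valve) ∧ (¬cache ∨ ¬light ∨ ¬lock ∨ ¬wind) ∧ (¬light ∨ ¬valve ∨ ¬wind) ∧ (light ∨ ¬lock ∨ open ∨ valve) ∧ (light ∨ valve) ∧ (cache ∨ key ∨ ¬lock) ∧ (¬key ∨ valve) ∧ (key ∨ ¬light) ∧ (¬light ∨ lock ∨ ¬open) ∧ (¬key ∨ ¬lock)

Set open = True.
Set alarm = True.
  then (¬alarm ∨ valve) forces valve = True.
  then (lock ∨ ¬open ∨ ¬valve) forces lock = True.
  then (¬alarm ∨ cache ∨ ¬lock) forces cache = True.
  then (¬valve ∨ wind) forces wind = True.
  then (¬cache ∨ ¬light ∨ ¬lock ∨ ¬wind) forces light = False.
  then (¬key ∨ ¬lock) forces key = False.
All clauses satisfied.

open = True; alarm = True; cache = True; wind = True; light = False; key = False; valve = True; lock = True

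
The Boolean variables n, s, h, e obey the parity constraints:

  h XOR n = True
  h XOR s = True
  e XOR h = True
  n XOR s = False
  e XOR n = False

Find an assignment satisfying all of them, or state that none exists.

n = False; s = False; h = True; e = False

h XOR n = T XOR F = True ✓
h XOR s = T XOR F = True ✓
e XOR h = F XOR T = True ✓
n XOR s = F XOR F = False ✓
e XOR n = F XOR F = False ✓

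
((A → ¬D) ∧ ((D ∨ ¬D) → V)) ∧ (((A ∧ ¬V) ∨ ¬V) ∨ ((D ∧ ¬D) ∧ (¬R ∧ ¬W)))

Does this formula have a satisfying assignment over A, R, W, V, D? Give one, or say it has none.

Unsatisfiable

Case D = True: the formula simplifies to (¬A ∧ V) ∧ ((A ∧ ¬V) ∨ ¬V).
  V = True: the conjunct (A ∧ ¬V) ∨ ¬V becomes (A ∧ False) ∨ ¬True = False.
  V = False: the conjunct V is False.
Case D = False: the formula simplifies to V ∧ ((A ∧ ¬V) ∨ ¬V).
  V = True: the conjunct (A ∧ ¬V) ∨ ¬V becomes (A ∧ False) ∨ ¬True = False.
  V = False: the conjunct V is False.
Both cases fail — unsatisfiable.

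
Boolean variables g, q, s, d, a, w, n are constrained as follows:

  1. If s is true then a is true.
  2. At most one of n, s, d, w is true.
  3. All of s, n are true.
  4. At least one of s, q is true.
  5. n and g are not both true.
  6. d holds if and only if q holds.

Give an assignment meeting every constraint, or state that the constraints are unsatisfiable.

Case n = True:
  (2) with n=T forces s = False.
  Constraint (3) is violated (s=F) — contradiction.
Case n = False:
  Constraint (3) is violated (n=F) — contradiction.
Both cases fail — unsatisfiable.

UNSATISFIABLE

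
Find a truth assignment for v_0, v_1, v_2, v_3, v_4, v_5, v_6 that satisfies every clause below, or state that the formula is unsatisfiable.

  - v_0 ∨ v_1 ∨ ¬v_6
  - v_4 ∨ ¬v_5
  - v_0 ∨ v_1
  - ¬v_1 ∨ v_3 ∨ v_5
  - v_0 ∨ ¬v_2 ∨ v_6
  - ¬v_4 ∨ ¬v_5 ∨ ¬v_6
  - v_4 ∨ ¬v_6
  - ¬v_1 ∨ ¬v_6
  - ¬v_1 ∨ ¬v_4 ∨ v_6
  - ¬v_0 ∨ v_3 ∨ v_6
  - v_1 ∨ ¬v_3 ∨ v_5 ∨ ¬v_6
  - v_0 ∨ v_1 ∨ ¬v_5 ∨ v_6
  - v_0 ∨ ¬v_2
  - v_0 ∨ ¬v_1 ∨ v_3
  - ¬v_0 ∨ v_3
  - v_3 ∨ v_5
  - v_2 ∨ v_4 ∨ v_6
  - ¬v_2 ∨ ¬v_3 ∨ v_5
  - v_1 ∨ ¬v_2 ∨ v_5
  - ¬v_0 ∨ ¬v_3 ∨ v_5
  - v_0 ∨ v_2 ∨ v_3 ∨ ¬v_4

v_0 = True, v_1 = False, v_2 = True, v_3 = True, v_4 = True, v_5 = True, v_6 = False

Try v_0 = False:
  (v_0 ∨ v_1) forces v_1 = True.
  (¬v_1 ∨ ¬v_6) forces v_6 = False.
  (v_0 ∨ ¬v_2 ∨ v_6) forces v_2 = False.
  (¬v_1 ∨ ¬v_4 ∨ v_6) forces v_4 = False.
  clause (v_2 ∨ v_4 ∨ v_6) is falsified — backtrack.
So v_0 = True.
  then (¬v_0 ∨ v_3) forces v_3 = True.
  then (¬v_0 ∨ ¬v_3 ∨ v_5) forces v_5 = True.
  then (v_4 ∨ ¬v_5) forces v_4 = True.
  then (¬v_4 ∨ ¬v_5 ∨ ¬v_6) forces v_6 = False.
  then (¬v_1 ∨ ¬v_4 ∨ v_6) forces v_1 = False.
Set v_2 = True.
All clauses satisfied.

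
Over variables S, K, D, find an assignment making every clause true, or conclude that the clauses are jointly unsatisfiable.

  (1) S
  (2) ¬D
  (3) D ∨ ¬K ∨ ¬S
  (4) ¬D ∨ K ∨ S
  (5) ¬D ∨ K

Unit clause (S) forces S = True.
Unit clause (¬D) forces D = False.
In (D ∨ ¬K ∨ ¬S) only ¬K is left, so K = False.
Check each clause:
  (S): S holds.
  (¬D): ¬D holds.
  (D ∨ ¬K ∨ ¬S): ¬K holds.
  (¬D ∨ K ∨ S): ¬D holds.
  (¬D ∨ K): ¬D holds.
All clauses satisfied.

S = True; K = False; D = False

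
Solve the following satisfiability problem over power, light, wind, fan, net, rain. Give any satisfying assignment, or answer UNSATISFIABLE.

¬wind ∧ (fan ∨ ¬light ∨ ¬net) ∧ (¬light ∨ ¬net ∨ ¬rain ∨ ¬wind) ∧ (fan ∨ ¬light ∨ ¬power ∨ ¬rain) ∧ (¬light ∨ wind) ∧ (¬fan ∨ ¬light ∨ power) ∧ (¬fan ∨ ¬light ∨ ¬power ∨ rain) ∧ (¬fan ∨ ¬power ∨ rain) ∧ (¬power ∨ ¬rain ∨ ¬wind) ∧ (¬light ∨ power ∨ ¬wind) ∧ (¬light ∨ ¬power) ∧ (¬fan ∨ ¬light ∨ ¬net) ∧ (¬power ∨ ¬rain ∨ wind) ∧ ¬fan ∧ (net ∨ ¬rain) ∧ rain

Unit clause (¬wind) forces wind = False.
In (¬light ∨ wind) only ¬light is left, so light = False.
Unit clause (¬fan) forces fan = False.
Unit clause (rain) forces rain = True.
In (¬power ∨ ¬rain ∨ wind) only ¬power is left, so power = False.
In (net ∨ ¬rain) only net is left, so net = True.
All clauses satisfied.

power = False; light = False; wind = False; fan = False; net = True; rain = True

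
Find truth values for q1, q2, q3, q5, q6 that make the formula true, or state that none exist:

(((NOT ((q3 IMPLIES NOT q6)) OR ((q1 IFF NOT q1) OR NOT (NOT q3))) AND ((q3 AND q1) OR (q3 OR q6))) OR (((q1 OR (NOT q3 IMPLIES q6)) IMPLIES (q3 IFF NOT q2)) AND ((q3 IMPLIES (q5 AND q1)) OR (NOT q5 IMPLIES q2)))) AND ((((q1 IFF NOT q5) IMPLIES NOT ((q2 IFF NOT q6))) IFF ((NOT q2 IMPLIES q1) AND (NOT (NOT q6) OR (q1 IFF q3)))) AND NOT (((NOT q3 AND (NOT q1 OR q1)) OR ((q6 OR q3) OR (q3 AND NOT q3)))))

The conjunct NOT (((NOT q3 AND (NOT q1 OR q1)) OR ((q6 OR q3) OR (q3 AND NOT q3)))) is unsatisfiable on its own:
  q1=F, q3=F, q6=F: evaluates to False.
  q1=F, q3=F, q6=T: evaluates to False.
  q1=F, q3=T, q6=F: evaluates to False.
  q1=F, q3=T, q6=T: evaluates to False.
  q1=T, q3=F, q6=F: evaluates to False.
  q1=T, q3=F, q6=T: evaluates to False.
  q1=T, q3=T, q6=F: evaluates to False.
  q1=T, q3=T, q6=T: evaluates to False.
So the whole conjunction is unsatisfiable.

Unsatisfiable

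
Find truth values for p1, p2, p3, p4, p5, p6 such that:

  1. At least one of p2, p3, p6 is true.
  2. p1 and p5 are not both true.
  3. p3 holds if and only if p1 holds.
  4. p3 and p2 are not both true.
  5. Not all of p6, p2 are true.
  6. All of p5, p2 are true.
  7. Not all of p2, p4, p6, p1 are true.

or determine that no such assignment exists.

p1 = False, p2 = True, p3 = False, p4 = False, p5 = True, p6 = False

  (1) {p2, p3, p6}: 1 true — at least one ✓
  (2) p1=F, p5=T — not both ✓
  (3) p3=F, p1=F — same ✓
  (4) p3=F, p2=T — not both ✓
  (5) {p6, p2}: 1/2 true — not all ✓
  (6) {p5, p2}: all 2 true ✓
  (7) {p2, p4, p6, p1}: 1/4 true — not all ✓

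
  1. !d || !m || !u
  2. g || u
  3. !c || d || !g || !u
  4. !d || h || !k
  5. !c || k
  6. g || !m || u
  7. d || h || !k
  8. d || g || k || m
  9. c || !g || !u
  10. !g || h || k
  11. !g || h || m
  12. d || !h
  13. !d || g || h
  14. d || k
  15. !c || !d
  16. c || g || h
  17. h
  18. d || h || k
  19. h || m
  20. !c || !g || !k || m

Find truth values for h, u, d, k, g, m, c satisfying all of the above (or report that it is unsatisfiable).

Unit clause (h) forces h = True.
In (d || !h) only d is left, so d = True.
In (!c || !d) only !c is left, so c = False.
Set u = True.
  then (!d || !m || !u) forces m = False.
  then (c || !g || !u) forces g = False.
Set k = True.
All clauses satisfied.

h = True, u = True, d = True, k = True, g = False, m = False, c = False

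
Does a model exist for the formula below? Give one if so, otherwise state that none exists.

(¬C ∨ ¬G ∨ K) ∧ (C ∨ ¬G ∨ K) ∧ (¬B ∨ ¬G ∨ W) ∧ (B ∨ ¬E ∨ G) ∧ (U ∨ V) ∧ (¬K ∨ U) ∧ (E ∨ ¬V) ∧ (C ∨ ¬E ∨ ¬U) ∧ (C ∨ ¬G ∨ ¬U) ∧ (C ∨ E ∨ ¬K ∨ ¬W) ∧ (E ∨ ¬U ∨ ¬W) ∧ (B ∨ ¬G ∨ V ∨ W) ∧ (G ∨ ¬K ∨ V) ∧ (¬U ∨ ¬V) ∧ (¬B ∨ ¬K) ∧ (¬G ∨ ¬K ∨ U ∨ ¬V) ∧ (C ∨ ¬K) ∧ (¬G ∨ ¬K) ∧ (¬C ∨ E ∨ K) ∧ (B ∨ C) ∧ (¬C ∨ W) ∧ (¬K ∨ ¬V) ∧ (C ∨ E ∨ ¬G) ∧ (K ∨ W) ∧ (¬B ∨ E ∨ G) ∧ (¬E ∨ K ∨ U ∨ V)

Set E = True.
Try G = True:
  (¬G ∨ ¬K) forces K = False.
  (¬C ∨ ¬G ∨ K) forces C = False.
  clause (C ∨ ¬G ∨ K) is falsified — backtrack.
So G = False.
  then (B ∨ ¬E ∨ G) forces B = True.
  then (¬B ∨ ¬K) forces K = False.
  then (K ∨ W) forces W = True.
Set V = True.
  then (¬U ∨ ¬V) forces U = False.
Set C = False.
All clauses satisfied.

E = True, G = False, B = True, W = True, K = False, V = True, U = False, C = False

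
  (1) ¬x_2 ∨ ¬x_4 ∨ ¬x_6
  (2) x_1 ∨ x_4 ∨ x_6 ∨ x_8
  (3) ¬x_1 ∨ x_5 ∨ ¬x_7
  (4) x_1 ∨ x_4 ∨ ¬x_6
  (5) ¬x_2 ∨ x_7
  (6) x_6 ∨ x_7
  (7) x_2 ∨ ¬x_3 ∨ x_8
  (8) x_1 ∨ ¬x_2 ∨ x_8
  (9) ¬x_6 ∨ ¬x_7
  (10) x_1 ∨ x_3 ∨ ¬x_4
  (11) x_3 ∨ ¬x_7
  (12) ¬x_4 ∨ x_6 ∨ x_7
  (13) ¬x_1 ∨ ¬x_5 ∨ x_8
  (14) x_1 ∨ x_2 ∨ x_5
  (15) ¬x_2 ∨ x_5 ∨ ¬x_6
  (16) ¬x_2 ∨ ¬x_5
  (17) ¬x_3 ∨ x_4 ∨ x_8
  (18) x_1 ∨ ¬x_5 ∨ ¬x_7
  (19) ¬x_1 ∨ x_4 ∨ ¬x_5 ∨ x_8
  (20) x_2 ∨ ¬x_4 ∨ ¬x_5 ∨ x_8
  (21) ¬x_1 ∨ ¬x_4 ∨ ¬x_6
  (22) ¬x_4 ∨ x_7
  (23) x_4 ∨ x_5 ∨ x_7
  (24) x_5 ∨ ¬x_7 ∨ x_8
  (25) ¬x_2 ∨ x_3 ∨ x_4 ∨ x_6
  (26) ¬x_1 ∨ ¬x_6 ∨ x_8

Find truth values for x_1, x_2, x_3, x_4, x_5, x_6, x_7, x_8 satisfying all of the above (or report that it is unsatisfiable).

Set x_1 = True.
Try x_2 = True:
  (¬x_2 ∨ x_7) forces x_7 = True.
  (¬x_1 ∨ x_5 ∨ ¬x_7) forces x_5 = True.
  clause (¬x_2 ∨ ¬x_5) is falsified — backtrack.
So x_2 = False.
Set x_3 = True.
  then (x_2 ∨ ¬x_3 ∨ x_8) forces x_8 = True.
Set x_4 = False.
Try x_5 = False:
  (¬x_1 ∨ x_5 ∨ ¬x_7) forces x_7 = False.
  clause (x_4 ∨ x_5 ∨ x_7) is falsified — backtrack.
So x_5 = True.
Set x_6 = True.
  then (¬x_6 ∨ ¬x_7) forces x_7 = False.
All clauses satisfied.

x_1: True, x_2: False, x_3: True, x_4: False, x_5: True, x_6: True, x_7: False, x_8: True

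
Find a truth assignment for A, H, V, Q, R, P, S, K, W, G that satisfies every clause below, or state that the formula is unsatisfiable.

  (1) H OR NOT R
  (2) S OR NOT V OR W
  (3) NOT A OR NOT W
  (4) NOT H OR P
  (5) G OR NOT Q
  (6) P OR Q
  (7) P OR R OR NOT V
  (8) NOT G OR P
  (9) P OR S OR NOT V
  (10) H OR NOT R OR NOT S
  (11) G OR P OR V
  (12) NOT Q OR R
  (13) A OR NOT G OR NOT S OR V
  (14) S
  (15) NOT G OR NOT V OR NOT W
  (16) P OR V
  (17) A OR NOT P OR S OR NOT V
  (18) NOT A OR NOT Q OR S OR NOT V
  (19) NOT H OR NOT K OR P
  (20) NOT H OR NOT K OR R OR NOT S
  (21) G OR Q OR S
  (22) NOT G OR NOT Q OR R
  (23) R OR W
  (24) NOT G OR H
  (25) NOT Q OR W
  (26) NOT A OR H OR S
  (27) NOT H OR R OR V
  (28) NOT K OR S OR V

A = False, H = False, V = False, Q = False, R = False, P = True, S = True, K = True, W = True, G = False

Unit clause (S) forces S = True.
Set A = False.
Set H = False.
  then (H OR NOT R) forces R = False.
  then (NOT Q OR R) forces Q = False.
  then (R OR W) forces W = True.
  then (NOT G OR H) forces G = False.
  then (P OR Q) forces P = True.
Set V = False.
Set K = True.
All clauses satisfied.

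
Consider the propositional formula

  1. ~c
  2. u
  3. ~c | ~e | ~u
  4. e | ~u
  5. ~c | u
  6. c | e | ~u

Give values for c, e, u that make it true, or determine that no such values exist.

c = False, e = True, u = True

Unit clause (~c) forces c = False.
Unit clause (u) forces u = True.
In (e | ~u) only e is left, so e = True.
Check each clause:
  (~c): ~c holds.
  (u): u holds.
  (~c | ~e | ~u): ~c holds.
  (e | ~u): e holds.
  (~c | u): ~c holds.
  (c | e | ~u): e holds.
All clauses satisfied.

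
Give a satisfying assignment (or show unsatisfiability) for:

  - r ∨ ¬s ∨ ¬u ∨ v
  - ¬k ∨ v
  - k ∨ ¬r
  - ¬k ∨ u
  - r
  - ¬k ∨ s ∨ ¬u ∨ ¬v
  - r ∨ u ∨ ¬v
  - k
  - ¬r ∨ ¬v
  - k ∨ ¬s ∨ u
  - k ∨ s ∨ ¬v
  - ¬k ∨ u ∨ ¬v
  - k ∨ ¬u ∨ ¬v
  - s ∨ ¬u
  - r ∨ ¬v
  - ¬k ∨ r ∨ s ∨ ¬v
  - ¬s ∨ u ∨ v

The formula is unsatisfiable.

Case r = True:
  (k ∨ ¬r) forces k = True.
  (¬k ∨ v) forces v = True.
  Clause (¬r ∨ ¬v) is falsified — contradiction.
Case r = False:
  Clause (r) is falsified — contradiction.
Both cases fail, so the formula is unsatisfiable.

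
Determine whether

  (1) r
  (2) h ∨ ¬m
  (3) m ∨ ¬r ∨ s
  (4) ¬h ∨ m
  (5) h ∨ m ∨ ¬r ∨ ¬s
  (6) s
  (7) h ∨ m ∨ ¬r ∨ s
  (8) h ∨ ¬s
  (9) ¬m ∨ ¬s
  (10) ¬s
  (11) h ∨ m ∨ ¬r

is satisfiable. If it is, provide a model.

Unsatisfiable — no assignment works.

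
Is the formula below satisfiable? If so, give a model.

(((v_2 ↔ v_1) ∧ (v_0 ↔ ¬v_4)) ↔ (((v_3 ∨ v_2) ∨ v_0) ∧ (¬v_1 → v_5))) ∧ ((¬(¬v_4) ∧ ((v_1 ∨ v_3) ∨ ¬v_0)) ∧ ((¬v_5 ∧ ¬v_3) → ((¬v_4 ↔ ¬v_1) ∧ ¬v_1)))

v_0 = False, v_1 = True, v_2 = False, v_3 = False, v_4 = True, v_5 = True

  ((v_2 ↔ v_1) ∧ (v_0 ↔ ¬v_4)) ↔ (((v_3 ∨ v_2) ∨ v_0) ∧ (¬v_1 → v_5)) = True
    (v_2 ↔ v_1) ∧ (v_0 ↔ ¬v_4) = False
      v_2 ↔ v_1 = False
      v_0 ↔ ¬v_4 = True
        ¬v_4 = False
    ((v_3 ∨ v_2) ∨ v_0) ∧ (¬v_1 → v_5) = False
      (v_3 ∨ v_2) ∨ v_0 = False
        v_3 ∨ v_2 = False
      ¬v_1 → v_5 = True
        ¬v_1 = False
  (¬(¬v_4) ∧ ((v_1 ∨ v_3) ∨ ¬v_0)) ∧ ((¬v_5 ∧ ¬v_3) → ((¬v_4 ↔ ¬v_1) ∧ ¬v_1)) = True
    ¬(¬v_4) ∧ ((v_1 ∨ v_3) ∨ ¬v_0) = True
      ¬(¬v_4) = True
        ¬v_4 = False
      (v_1 ∨ v_3) ∨ ¬v_0 = True
        v_1 ∨ v_3 = True
        ¬v_0 = True
    (¬v_5 ∧ ¬v_3) → ((¬v_4 ↔ ¬v_1) ∧ ¬v_1) = True
      ¬v_5 ∧ ¬v_3 = False
        ¬v_5 = False
        ¬v_3 = True
      (¬v_4 ↔ ¬v_1) ∧ ¬v_1 = False
        ¬v_4 ↔ ¬v_1 = True
          ¬v_4 = False
          ¬v_1 = False
        ¬v_1 = False
Both conjuncts True, so the formula holds.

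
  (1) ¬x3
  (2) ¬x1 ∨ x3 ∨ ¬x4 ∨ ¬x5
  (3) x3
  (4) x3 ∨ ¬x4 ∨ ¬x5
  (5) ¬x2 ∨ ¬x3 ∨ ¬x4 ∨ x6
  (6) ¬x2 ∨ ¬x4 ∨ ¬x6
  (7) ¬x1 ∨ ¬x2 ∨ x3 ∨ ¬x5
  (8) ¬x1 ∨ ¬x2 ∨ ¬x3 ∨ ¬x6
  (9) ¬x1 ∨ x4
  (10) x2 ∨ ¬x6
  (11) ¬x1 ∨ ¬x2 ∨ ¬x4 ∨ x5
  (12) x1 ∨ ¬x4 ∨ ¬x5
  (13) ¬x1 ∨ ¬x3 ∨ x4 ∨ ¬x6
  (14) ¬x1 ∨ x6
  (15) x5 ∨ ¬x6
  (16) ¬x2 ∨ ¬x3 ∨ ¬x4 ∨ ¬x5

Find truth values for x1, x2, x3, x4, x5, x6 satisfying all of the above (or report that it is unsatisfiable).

Case x3 = True:
  Clause (¬x3) is falsified — contradiction.
Case x3 = False:
  Clause (x3) is falsified — contradiction.
Both cases fail, so the formula is unsatisfiable.

Unsatisfiable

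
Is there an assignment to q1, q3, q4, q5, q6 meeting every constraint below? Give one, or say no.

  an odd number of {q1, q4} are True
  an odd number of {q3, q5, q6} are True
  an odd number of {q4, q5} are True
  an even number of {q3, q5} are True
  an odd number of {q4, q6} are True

q1=T, q3=T, q4=F, q5=T, q6=T

{q1, q4}: 1 true → odd ✓
{q3, q5, q6}: 3 true → odd ✓
{q4, q5}: 1 true → odd ✓
{q3, q5}: 2 true → even ✓
{q4, q6}: 1 true → odd ✓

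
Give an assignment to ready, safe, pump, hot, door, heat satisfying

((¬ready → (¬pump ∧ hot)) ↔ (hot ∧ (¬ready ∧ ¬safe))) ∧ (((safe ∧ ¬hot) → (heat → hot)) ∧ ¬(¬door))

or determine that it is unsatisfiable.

ready = False, safe = False, pump = False, hot = False, door = True, heat = True

  (¬ready → (¬pump ∧ hot)) ↔ (hot ∧ (¬ready ∧ ¬safe)) = True
    ¬ready → (¬pump ∧ hot) = False
      ¬ready = True
      ¬pump ∧ hot = False
        ¬pump = True
    hot ∧ (¬ready ∧ ¬safe) = False
      ¬ready ∧ ¬safe = True
        ¬ready = True
        ¬safe = True
  ((safe ∧ ¬hot) → (heat → hot)) ∧ ¬(¬door) = True
    (safe ∧ ¬hot) → (heat → hot) = True
      safe ∧ ¬hot = False
        ¬hot = True
      heat → hot = False
    ¬(¬door) = True
      ¬door = False
Both conjuncts True, so the formula holds.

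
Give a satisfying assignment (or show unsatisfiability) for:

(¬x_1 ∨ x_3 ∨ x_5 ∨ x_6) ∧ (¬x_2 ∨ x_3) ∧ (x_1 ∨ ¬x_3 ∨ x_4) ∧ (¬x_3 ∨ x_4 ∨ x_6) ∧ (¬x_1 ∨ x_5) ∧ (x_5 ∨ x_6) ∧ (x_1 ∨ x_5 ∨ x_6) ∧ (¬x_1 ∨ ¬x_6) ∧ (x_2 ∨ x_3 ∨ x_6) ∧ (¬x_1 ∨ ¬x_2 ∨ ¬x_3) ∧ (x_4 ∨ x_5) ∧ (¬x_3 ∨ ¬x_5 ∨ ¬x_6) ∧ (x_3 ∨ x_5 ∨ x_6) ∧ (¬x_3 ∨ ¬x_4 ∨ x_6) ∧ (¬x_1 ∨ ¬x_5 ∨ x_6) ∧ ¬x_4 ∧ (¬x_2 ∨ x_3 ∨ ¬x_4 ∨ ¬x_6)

Unit clause (¬x_4) forces x_4 = False.
In (x_4 ∨ x_5) only x_5 is left, so x_5 = True.
Set x_1 = False.
  then (x_1 ∨ ¬x_3 ∨ x_4) forces x_3 = False.
  then (¬x_2 ∨ x_3) forces x_2 = False.
  then (x_2 ∨ x_3 ∨ x_6) forces x_6 = True.
All clauses satisfied.

x_1 = False, x_2 = False, x_3 = False, x_4 = False, x_5 = True, x_6 = True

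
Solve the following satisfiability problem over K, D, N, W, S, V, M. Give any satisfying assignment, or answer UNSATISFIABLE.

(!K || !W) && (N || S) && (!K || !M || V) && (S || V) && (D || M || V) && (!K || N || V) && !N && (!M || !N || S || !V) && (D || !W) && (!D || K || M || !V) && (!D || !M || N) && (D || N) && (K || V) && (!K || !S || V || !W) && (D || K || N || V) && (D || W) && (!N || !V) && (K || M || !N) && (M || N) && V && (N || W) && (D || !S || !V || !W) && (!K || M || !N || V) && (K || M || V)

Case N = True:
  Clause (!N) is falsified — contradiction.
Case N = False:
  (N || S) forces S = True.
  (D || N) forces D = True.
  (!D || !M || N) forces M = False.
  Clause (M || N) is falsified — contradiction.
Both cases fail, so the formula is unsatisfiable.

Unsatisfiable — no assignment works.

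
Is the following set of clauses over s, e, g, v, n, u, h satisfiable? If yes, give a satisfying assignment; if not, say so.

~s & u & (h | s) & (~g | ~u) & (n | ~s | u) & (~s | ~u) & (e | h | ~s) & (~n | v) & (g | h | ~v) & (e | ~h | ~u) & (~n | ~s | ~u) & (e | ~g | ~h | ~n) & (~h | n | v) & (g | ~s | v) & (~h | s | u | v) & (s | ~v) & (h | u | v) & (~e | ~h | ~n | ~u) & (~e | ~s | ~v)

No satisfying assignment exists.

Case s = True:
  Clause (~s) is falsified — contradiction.
Case s = False:
  (u) forces u = True.
  (h | s) forces h = True.
  (~g | ~u) forces g = False.
  (e | ~h | ~u) forces e = True.
  (s | ~v) forces v = False.
  (~n | v) forces n = False.
  Clause (~h | n | v) is falsified — contradiction.
Both cases fail, so the formula is unsatisfiable.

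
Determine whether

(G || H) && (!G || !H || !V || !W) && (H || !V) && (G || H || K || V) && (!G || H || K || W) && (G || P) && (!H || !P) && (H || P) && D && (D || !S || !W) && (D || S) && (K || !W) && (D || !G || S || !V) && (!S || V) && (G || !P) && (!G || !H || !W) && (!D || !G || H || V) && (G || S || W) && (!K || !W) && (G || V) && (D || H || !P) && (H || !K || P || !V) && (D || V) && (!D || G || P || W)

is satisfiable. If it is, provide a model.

K=T, W=F, P=F, D=T, G=T, S=F, V=T, H=T

Unit clause (D) forces D = True.
Set K = True.
  then (!K || !W) forces W = False.
Try P = True:
  (!H || !P) forces H = False.
  (G || H) forces G = True.
  (H || !V) forces V = False.
  clause (!D || !G || H || V) is falsified — backtrack.
So P = False.
  then (G || P) forces G = True.
  then (H || P) forces H = True.
Set S = False.
Set V = True.
All clauses satisfied.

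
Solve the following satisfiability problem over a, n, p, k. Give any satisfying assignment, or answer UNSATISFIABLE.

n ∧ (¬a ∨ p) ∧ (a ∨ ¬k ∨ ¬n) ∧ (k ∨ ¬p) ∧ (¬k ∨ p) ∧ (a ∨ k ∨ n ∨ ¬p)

a: False, n: True, p: False, k: False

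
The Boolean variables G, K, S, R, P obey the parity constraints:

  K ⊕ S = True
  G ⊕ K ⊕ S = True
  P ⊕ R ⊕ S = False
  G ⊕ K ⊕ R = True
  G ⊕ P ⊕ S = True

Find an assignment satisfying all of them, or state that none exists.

G = False; K = False; S = True; R = True; P = False

K ⊕ S = F ⊕ T = True ✓
G ⊕ K ⊕ S = F ⊕ F ⊕ T = True ✓
P ⊕ R ⊕ S = F ⊕ T ⊕ T = False ✓
G ⊕ K ⊕ R = F ⊕ F ⊕ T = True ✓
G ⊕ P ⊕ S = F ⊕ F ⊕ T = True ✓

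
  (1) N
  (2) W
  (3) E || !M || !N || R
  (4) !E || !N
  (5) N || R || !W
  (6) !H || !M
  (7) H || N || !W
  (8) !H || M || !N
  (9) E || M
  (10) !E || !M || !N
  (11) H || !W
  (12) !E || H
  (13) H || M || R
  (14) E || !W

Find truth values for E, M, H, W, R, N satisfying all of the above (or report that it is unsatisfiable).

The formula is unsatisfiable.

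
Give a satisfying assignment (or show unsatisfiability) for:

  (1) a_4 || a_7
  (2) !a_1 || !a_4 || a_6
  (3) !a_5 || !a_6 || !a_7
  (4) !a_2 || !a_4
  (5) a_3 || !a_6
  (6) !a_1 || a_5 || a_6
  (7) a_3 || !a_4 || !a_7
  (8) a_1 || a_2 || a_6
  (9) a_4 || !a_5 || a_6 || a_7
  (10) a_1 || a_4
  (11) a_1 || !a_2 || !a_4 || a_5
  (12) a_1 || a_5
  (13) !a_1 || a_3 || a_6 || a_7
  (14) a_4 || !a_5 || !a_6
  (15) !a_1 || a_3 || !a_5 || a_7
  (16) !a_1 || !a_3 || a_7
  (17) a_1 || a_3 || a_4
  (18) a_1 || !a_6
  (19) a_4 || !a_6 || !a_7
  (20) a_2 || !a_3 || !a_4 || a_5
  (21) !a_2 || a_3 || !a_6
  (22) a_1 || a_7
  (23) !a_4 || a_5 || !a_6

a_1=T; a_2=T; a_3=F; a_4=F; a_5=T; a_6=F; a_7=T

Try a_1 = False:
  (a_1 || a_4) forces a_4 = True.
  (!a_2 || !a_4) forces a_2 = False.
  (a_1 || a_2 || a_6) forces a_6 = True.
  clause (a_1 || !a_6) is falsified — backtrack.
So a_1 = True.
Set a_2 = True.
  then (!a_2 || !a_4) forces a_4 = False.
  then (a_4 || a_7) forces a_7 = True.
  then (a_4 || !a_6 || !a_7) forces a_6 = False.
  then (!a_1 || a_5 || a_6) forces a_5 = True.
Set a_3 = False.
All clauses satisfied.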